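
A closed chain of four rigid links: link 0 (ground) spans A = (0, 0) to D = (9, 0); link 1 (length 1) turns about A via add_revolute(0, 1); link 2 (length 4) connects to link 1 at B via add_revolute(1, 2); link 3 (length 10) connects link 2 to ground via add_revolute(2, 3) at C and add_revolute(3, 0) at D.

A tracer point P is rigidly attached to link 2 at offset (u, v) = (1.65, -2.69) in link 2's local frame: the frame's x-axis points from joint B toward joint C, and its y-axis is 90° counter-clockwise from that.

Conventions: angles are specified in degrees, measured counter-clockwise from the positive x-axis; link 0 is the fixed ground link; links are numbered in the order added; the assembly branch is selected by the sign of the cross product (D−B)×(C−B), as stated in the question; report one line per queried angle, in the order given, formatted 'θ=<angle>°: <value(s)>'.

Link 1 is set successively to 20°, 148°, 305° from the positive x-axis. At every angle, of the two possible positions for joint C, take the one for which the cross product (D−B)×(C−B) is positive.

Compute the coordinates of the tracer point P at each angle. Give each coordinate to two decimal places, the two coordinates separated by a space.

A=(0,0), D=(9.00,0)
θ=20°: B = A + 1.00·(cos20°, sin20°) = (0.9397, 0.3420)
θ=20°: |BD| = 8.0676
θ=20°: circle(B,4.00) ∩ circle(D,10.00): a=-1.1723, h=3.8244
θ=20°:   candidates: C₊=(-0.0694,4.2127) cross=30.853; C₋=(-0.3936,-3.4292) cross=-30.853
θ=20°:   branch + wants cross > 0 → take C=(-0.0694,4.2127) (cross=30.853)
θ=20°: ex = (C−B)/|BC| = (-0.2523,0.9677); ey = (-0.9677,-0.2523)
θ=20°: P = B + 1.65·ex + -2.69·ey = (3.1265,2.6173)
θ=148°: B = A + 1.00·(cos148°, sin148°) = (-0.8480, 0.5299)
θ=148°: |BD| = 9.8623
θ=148°: circle(B,4.00) ∩ circle(D,10.00): a=0.6725, h=3.9431
θ=148°:   candidates: C₊=(0.0354,4.4312) cross=38.888; C₋=(-0.3884,-3.4436) cross=-38.888
θ=148°:   branch + wants cross > 0 → take C=(0.0354,4.4312) (cross=38.888)
θ=148°: ex = (C−B)/|BC| = (0.2209,0.9753); ey = (-0.9753,0.2209)
θ=148°: P = B + 1.65·ex + -2.69·ey = (2.1399,1.5451)
θ=305°: B = A + 1.00·(cos305°, sin305°) = (0.5736, -0.8192)
θ=305°: |BD| = 8.4661
θ=305°: circle(B,4.00) ∩ circle(D,10.00): a=-0.7279, h=3.9332
θ=305°:   candidates: C₊=(-0.5314,3.0252) cross=33.299; C₋=(0.2297,-4.8043) cross=-33.299
θ=305°:   branch + wants cross > 0 → take C=(-0.5314,3.0252) (cross=33.299)
θ=305°: ex = (C−B)/|BC| = (-0.2763,0.9611); ey = (-0.9611,-0.2763)
θ=305°: P = B + 1.65·ex + -2.69·ey = (2.7031,1.5098)

θ=20°: 3.13 2.62
θ=148°: 2.14 1.55
θ=305°: 2.70 1.51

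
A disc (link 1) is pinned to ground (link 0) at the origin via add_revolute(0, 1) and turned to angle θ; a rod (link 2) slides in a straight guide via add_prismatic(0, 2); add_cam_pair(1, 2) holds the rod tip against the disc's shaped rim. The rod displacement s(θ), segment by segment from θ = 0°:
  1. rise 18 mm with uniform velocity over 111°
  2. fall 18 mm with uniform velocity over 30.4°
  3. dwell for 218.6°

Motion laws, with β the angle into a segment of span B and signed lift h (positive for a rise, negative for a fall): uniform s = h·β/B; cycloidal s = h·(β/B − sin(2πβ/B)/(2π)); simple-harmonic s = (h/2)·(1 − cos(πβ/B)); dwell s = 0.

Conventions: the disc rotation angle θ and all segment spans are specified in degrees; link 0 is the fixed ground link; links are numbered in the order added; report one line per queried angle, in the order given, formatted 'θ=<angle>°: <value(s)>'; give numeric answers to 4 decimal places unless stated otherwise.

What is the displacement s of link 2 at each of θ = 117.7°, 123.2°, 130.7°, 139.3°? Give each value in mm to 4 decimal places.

segment 1 (0° to 111°, uniform, h = 18) is passed completely: s = 0.0000 + (18) = 18.0000
θ = 117.7° falls in segment 2 (111° to 141.4°, uniform, h = -18): β = 117.7 − 111 = 6.7°, B = 30.4°; Δs = -18·6.7/30.4 = -3.9671; s = 18.0000 − 3.9671 = 14.0329
θ = 123.2° falls in segment 2 (111° to 141.4°, uniform, h = -18): β = 123.2 − 111 = 12.2°, B = 30.4°; Δs = -18·12.2/30.4 = -7.2237; s = 18.0000 − 7.2237 = 10.7763
θ = 130.7° falls in segment 2 (111° to 141.4°, uniform, h = -18): β = 130.7 − 111 = 19.7°, B = 30.4°; Δs = -18·19.7/30.4 = -11.6645; s = 18.0000 − 11.6645 = 6.3355
θ = 139.3° falls in segment 2 (111° to 141.4°, uniform, h = -18): β = 139.3 − 111 = 28.3°, B = 30.4°; Δs = -18·28.3/30.4 = -16.7566; s = 18.0000 − 16.7566 = 1.2434

θ=117.7°: 14.0329
θ=123.2°: 10.7763
θ=130.7°: 6.3355
θ=139.3°: 1.2434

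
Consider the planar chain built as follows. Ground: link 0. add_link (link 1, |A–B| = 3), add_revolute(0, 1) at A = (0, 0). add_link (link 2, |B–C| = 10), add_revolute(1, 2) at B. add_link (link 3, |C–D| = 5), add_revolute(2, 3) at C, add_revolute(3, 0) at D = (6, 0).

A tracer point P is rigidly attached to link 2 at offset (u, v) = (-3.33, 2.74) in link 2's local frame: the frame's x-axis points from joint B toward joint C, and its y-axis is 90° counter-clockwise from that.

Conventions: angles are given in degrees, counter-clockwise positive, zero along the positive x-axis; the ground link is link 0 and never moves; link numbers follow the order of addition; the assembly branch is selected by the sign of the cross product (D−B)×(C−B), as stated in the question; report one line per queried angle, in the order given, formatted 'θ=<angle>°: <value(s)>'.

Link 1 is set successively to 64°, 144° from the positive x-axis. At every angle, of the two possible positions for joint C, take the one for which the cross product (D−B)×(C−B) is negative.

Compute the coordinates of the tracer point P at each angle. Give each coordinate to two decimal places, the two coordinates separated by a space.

A=(0,0), D=(6.00,0)
θ=64°: B = A + 3.00·(cos64°, sin64°) = (1.3151, 2.6964)
θ=64°: |BD| = 5.4054
θ=64°: circle(B,10.00) ∩ circle(D,5.00): a=9.6402, h=2.6583
θ=64°:   candidates: C₊=(10.9963,0.1916) cross=14.370; C₋=(8.3442,-4.4164) cross=-14.370
θ=64°:   branch - wants cross < 0 → take C=(8.3442,-4.4164) (cross=-14.370)
θ=64°: ex = (C−B)/|BC| = (0.7029,-0.7113); ey = (0.7113,0.7029)
θ=64°: P = B + -3.33·ex + 2.74·ey = (0.9233,6.9909)
θ=144°: B = A + 3.00·(cos144°, sin144°) = (-2.4271, 1.7634)
θ=144°: |BD| = 8.6096
θ=144°: circle(B,10.00) ∩ circle(D,5.00): a=8.6604, h=4.9997
θ=144°:   candidates: C₊=(7.0738,4.8833) cross=43.046; C₋=(5.0257,-4.9042) cross=-43.046
θ=144°:   branch - wants cross < 0 → take C=(5.0257,-4.9042) (cross=-43.046)
θ=144°: ex = (C−B)/|BC| = (0.7453,-0.6668); ey = (0.6668,0.7453)
θ=144°: P = B + -3.33·ex + 2.74·ey = (-3.0819,6.0257)

θ=64°: 0.92 6.99
θ=144°: -3.08 6.03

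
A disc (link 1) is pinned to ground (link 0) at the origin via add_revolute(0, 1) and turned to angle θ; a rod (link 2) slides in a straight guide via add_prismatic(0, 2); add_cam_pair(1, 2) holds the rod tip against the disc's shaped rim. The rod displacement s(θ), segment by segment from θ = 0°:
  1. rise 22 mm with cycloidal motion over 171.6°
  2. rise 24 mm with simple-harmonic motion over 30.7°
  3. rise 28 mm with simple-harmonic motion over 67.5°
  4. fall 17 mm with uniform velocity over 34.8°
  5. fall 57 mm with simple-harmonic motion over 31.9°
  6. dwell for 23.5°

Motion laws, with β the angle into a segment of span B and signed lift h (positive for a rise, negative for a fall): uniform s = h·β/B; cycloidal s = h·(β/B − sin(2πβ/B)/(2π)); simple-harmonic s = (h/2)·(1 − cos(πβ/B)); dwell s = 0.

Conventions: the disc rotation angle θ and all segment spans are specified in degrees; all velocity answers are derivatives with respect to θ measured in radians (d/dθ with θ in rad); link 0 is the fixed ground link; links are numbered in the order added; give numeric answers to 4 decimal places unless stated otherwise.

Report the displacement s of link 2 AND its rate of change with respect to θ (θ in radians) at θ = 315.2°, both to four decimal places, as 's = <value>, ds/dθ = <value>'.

segment 1 (0° to 171.6°, cycloidal, h = 22) is passed completely: s = 0.0000 + (22) = 22.0000
segment 2 (171.6° to 202.3°, simple-harmonic, h = 24) is passed completely: s = 22.0000 + (24) = 46.0000
segment 3 (202.3° to 269.8°, simple-harmonic, h = 28) is passed completely: s = 46.0000 + (28) = 74.0000
segment 4 (269.8° to 304.6°, uniform, h = -17) is passed completely: s = 74.0000 + (-17) = 57.0000
θ = 315.2° falls in segment 5 (304.6° to 336.5°, simple-harmonic, h = -57): β = 315.2 − 304.6 = 10.6°, B = 31.9°; Δs = -57/2·(1 − cos(π·0.3323)) = -14.1691; s = 57.0000 − 14.1691 = 42.8309
velocity in seg [304.6°–336.5°] (simple-harmonic), θ in radians: β = 10.6° = 0.1850 rad, B = 31.9° = 0.5568 rad; ds/dθ = (πh/(2B)) sin(πβ/B) = (π·(-57)/(2·0.5568)) sin(π·0.3323) = -139.005208 mm/rad

s = 42.8309, ds/dθ = -139.0052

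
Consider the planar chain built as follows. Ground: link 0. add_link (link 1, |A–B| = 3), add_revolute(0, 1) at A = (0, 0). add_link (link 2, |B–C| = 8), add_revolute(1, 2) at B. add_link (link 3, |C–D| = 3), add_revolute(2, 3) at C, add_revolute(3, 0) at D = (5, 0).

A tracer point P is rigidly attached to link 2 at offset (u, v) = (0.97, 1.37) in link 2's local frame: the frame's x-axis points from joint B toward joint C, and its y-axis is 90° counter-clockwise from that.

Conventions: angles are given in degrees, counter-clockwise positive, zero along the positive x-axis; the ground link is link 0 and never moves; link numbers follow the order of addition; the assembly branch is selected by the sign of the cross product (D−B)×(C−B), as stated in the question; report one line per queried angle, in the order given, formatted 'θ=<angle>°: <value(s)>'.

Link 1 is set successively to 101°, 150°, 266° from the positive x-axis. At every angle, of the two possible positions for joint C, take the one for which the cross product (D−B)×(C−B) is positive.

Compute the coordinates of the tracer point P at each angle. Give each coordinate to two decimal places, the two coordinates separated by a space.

A=(0,0), D=(5.00,0)
θ=101°: B = A + 3.00·(cos101°, sin101°) = (-0.5724, 2.9449)
θ=101°: |BD| = 6.3027
θ=101°: circle(B,8.00) ∩ circle(D,3.00): a=7.5146, h=2.7443
θ=101°:   candidates: C₊=(7.3537,1.8601) cross=17.297; C₋=(4.7892,-2.9926) cross=-17.297
θ=101°:   branch + wants cross > 0 → take C=(7.3537,1.8601) (cross=17.297)
θ=101°: ex = (C−B)/|BC| = (0.9908,-0.1356); ey = (0.1356,0.9908)
θ=101°: P = B + 0.97·ex + 1.37·ey = (0.5744,4.1707)
θ=150°: B = A + 3.00·(cos150°, sin150°) = (-2.5981, 1.5000)
θ=150°: |BD| = 7.7447
θ=150°: circle(B,8.00) ∩ circle(D,3.00): a=7.4232, h=2.9827
θ=150°:   candidates: C₊=(5.2622,2.9885) cross=23.100; C₋=(4.1068,-2.8640) cross=-23.100
θ=150°:   branch + wants cross > 0 → take C=(5.2622,2.9885) (cross=23.100)
θ=150°: ex = (C−B)/|BC| = (0.9825,0.1861); ey = (-0.1861,0.9825)
θ=150°: P = B + 0.97·ex + 1.37·ey = (-1.8999,3.0266)
θ=266°: B = A + 3.00·(cos266°, sin266°) = (-0.2093, -2.9927)
θ=266°: |BD| = 6.0077
θ=266°: circle(B,8.00) ∩ circle(D,3.00): a=7.5813, h=2.5542
θ=266°:   candidates: C₊=(5.0921,2.9986) cross=15.345; C₋=(7.6368,-1.4309) cross=-15.345
θ=266°:   branch + wants cross > 0 → take C=(5.0921,2.9986) (cross=15.345)
θ=266°: ex = (C−B)/|BC| = (0.6627,0.7489); ey = (-0.7489,0.6627)
θ=266°: P = B + 0.97·ex + 1.37·ey = (-0.5925,-1.3584)

θ=101°: 0.57 4.17
θ=150°: -1.90 3.03
θ=266°: -0.59 -1.36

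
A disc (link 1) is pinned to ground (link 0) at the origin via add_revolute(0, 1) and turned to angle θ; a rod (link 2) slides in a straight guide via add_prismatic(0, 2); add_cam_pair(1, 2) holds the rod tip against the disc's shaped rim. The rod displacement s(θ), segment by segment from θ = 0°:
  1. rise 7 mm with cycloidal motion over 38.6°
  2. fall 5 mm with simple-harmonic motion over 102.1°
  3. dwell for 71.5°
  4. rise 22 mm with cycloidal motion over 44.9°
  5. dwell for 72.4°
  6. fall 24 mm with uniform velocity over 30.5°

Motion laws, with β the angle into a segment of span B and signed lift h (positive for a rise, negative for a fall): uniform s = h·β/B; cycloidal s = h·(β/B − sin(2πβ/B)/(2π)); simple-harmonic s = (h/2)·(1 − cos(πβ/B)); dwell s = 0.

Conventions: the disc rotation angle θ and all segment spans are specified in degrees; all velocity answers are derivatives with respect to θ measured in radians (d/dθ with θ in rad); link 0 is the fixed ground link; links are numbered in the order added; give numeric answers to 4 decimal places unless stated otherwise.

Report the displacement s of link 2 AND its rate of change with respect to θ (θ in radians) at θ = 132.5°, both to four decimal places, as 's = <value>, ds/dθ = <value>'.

segment 1 (0° to 38.6°, cycloidal, h = 7) is passed completely: s = 0.0000 + (7) = 7.0000
θ = 132.5° falls in segment 2 (38.6° to 140.7°, simple-harmonic, h = -5): β = 132.5 − 38.6 = 93.9°, B = 102.1°; Δs = -5/2·(1 − cos(π·0.9197)) = -4.9208; s = 7.0000 − 4.9208 = 2.0792
velocity in seg [38.6°–140.7°] (simple-harmonic), θ in radians: β = 93.9° = 1.6389 rad, B = 102.1° = 1.7820 rad; ds/dθ = (πh/(2B)) sin(πβ/B) = (π·(-5)/(2·1.7820)) sin(π·0.9197) = -1.100290 mm/rad

s = 2.0792, ds/dθ = -1.1003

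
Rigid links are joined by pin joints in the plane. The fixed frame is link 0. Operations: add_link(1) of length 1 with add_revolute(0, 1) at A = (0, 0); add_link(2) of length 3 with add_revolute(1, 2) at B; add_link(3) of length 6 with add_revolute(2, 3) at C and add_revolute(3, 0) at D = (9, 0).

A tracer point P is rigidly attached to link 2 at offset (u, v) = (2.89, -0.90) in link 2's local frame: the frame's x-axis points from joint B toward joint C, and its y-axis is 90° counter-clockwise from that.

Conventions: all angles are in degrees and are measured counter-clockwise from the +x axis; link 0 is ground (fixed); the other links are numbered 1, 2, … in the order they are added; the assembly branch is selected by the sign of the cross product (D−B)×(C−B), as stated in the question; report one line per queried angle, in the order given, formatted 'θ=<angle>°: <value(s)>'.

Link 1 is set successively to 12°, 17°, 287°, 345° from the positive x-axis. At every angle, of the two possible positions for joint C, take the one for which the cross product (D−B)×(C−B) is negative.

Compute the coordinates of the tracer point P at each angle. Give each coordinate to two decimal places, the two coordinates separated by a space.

A=(0,0), D=(9.00,0)
θ=12°: B = A + 1.00·(cos12°, sin12°) = (0.9781, 0.2079)
θ=12°: |BD| = 8.0245
θ=12°: circle(B,3.00) ∩ circle(D,6.00): a=2.3299, h=1.8898
θ=12°:   candidates: C₊=(3.3563,2.0367) cross=15.165; C₋=(3.2583,-1.7416) cross=-15.165
θ=12°:   branch - wants cross < 0 → take C=(3.2583,-1.7416) (cross=-15.165)
θ=12°: ex = (C−B)/|BC| = (0.7601,-0.6498); ey = (0.6498,0.7601)
θ=12°: P = B + 2.89·ex + -0.90·ey = (2.5899,-2.3542)
θ=17°: B = A + 1.00·(cos17°, sin17°) = (0.9563, 0.2924)
θ=17°: |BD| = 8.0490
θ=17°: circle(B,3.00) ∩ circle(D,6.00): a=2.3473, h=1.8682
θ=17°:   candidates: C₊=(3.3699,2.0741) cross=15.037; C₋=(3.2342,-1.6599) cross=-15.037
θ=17°:   branch - wants cross < 0 → take C=(3.2342,-1.6599) (cross=-15.037)
θ=17°: ex = (C−B)/|BC| = (0.7593,-0.6508); ey = (0.6508,0.7593)
θ=17°: P = B + 2.89·ex + -0.90·ey = (2.5650,-2.2717)
θ=287°: B = A + 1.00·(cos287°, sin287°) = (0.2924, -0.9563)
θ=287°: |BD| = 8.7600
θ=287°: circle(B,3.00) ∩ circle(D,6.00): a=2.8389, h=0.9699
θ=287°:   candidates: C₊=(3.0084,0.3177) cross=8.496; C₋=(3.2202,-1.6105) cross=-8.496
θ=287°:   branch - wants cross < 0 → take C=(3.2202,-1.6105) (cross=-8.496)
θ=287°: ex = (C−B)/|BC| = (0.9759,-0.2181); ey = (0.2181,0.9759)
θ=287°: P = B + 2.89·ex + -0.90·ey = (2.9166,-2.4648)
θ=345°: B = A + 1.00·(cos345°, sin345°) = (0.9659, -0.2588)
θ=345°: |BD| = 8.0382
θ=345°: circle(B,3.00) ∩ circle(D,6.00): a=2.3396, h=1.8778
θ=345°:   candidates: C₊=(3.2439,1.6933) cross=15.094; C₋=(3.3648,-2.0603) cross=-15.094
θ=345°:   branch - wants cross < 0 → take C=(3.3648,-2.0603) (cross=-15.094)
θ=345°: ex = (C−B)/|BC| = (0.7996,-0.6005); ey = (0.6005,0.7996)
θ=345°: P = B + 2.89·ex + -0.90·ey = (2.7364,-2.7139)

θ=12°: 2.59 -2.35
θ=17°: 2.56 -2.27
θ=287°: 2.92 -2.46
θ=345°: 2.74 -2.71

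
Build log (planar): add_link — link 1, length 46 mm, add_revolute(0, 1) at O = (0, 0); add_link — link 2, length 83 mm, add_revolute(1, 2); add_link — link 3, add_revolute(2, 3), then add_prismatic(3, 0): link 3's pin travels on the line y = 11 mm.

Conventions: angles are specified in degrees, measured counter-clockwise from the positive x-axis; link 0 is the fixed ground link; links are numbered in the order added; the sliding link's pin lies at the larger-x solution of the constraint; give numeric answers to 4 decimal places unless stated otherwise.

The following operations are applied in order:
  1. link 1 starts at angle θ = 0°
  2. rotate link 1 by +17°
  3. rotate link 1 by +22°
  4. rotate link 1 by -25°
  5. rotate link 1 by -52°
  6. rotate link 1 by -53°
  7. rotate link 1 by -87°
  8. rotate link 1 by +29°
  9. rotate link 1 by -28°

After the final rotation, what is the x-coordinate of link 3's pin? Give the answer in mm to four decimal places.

geometry: r = 46 mm, L = 83 mm, e = 11 mm; θ starts at 0°
rotate link 1 by +17°: θ ← 0° +17° = 17°
rotate link 1 by +22°: θ ← 17° +22° = 39°
rotate link 1 by -25°: θ ← 39° -25° = 14°
rotate link 1 by -52°: θ ← 14° -52° = -38°
rotate link 1 by -53°: θ ← -38° -53° = -91°
rotate link 1 by -87°: θ ← -91° -87° = -178°
rotate link 1 by +29°: θ ← -178° +29° = -149°
rotate link 1 by -28°: θ ← -149° -28° = -177°
crank pin P = (r cos θ, r sin θ) = (-45.936959, -2.407454)
h = r sin θ − e = -2.407454 − 11 = -13.407454
x = r cos θ + √(L² − h²) = -45.936959 + 81.909952 = 35.972993

35.9730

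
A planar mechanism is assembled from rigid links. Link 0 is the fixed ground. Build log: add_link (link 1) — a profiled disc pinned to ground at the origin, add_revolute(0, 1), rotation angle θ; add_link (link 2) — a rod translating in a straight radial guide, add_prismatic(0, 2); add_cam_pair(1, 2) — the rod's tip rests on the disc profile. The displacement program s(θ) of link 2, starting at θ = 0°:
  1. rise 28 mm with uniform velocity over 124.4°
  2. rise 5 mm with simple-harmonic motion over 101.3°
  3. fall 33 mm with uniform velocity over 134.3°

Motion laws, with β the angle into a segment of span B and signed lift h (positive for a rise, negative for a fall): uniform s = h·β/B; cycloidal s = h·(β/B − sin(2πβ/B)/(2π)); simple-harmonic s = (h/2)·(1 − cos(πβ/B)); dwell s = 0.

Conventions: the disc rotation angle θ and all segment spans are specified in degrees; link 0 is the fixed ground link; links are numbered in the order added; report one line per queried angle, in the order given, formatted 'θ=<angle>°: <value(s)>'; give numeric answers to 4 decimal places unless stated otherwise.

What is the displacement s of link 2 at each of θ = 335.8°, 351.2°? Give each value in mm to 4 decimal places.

seg 1 [0°–124.4°] uniform, h=28: full span → s += 28 → s = 28.0000
seg 2 [124.4°–225.7°] simple-harmonic, h=5: full span → s += 5 → s = 33.0000
seg 3 [225.7°–360°] uniform, h=-33: θ=335.8° here. β=110.1, B=134.3. -33·110.1/134.3 = -27.0536 → s = 5.9464
seg 3 [225.7°–360°] uniform, h=-33: θ=351.2° here. β=125.5, B=134.3. -33·125.5/134.3 = -30.8377 → s = 2.1623

θ=335.8°: 5.9464
θ=351.2°: 2.1623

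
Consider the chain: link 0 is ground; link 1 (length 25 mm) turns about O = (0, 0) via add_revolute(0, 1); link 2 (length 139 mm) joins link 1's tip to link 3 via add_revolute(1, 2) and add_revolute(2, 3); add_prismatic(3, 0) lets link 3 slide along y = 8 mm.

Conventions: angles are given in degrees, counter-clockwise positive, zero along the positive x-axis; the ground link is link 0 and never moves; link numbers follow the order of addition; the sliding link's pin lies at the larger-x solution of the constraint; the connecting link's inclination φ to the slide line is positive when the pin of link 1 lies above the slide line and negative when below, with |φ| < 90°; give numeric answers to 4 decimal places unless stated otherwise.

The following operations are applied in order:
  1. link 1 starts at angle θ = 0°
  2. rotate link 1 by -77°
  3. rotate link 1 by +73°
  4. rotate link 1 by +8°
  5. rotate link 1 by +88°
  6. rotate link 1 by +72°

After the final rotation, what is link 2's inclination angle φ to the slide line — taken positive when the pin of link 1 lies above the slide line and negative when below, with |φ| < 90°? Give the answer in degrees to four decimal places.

geometry: r = 25 mm, L = 139 mm, e = 8 mm; θ starts at 0°
rotate link 1 by -77°: θ ← 0° -77° = -77°
rotate link 1 by +73°: θ ← -77° +73° = -4°
rotate link 1 by +8°: θ ← -4° +8° = 4°
rotate link 1 by +88°: θ ← 4° +88° = 92°
rotate link 1 by +72°: θ ← 92° +72° = 164°
h = r sin θ − e = 6.890934 − 8 = -1.109066
sin φ = h / L = -1.109066 / 139 = -0.00797889
φ = arcsin(-0.00797889) = -0.457162°

-0.4572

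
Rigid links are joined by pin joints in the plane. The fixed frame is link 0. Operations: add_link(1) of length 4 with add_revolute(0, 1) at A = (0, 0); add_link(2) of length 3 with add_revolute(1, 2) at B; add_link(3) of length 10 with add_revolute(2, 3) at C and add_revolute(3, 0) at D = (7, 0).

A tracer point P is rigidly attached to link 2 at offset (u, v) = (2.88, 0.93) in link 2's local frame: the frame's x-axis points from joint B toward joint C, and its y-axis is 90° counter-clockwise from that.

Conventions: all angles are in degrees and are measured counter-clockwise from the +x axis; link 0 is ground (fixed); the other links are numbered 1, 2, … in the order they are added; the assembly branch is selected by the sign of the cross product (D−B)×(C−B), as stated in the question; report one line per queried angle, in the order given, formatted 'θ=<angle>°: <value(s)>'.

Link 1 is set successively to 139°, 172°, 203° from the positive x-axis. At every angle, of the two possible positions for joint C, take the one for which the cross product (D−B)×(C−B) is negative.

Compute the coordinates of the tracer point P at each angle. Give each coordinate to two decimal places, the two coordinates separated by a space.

A=(0,0), D=(7.00,0)
θ=139°: B = A + 4.00·(cos139°, sin139°) = (-3.0188, 2.6242)
θ=139°: |BD| = 10.3568
θ=139°: circle(B,3.00) ∩ circle(D,10.00): a=0.7852, h=2.8954
θ=139°:   candidates: C₊=(-1.5256,5.2262) cross=29.987; C₋=(-2.9929,-0.3757) cross=-29.987
θ=139°:   branch - wants cross < 0 → take C=(-2.9929,-0.3757) (cross=-29.987)
θ=139°: ex = (C−B)/|BC| = (0.0086,-1.0000); ey = (1.0000,0.0086)
θ=139°: P = B + 2.88·ex + 0.93·ey = (-2.0640,-0.2476)
θ=172°: B = A + 4.00·(cos172°, sin172°) = (-3.9611, 0.5567)
θ=172°: |BD| = 10.9752
θ=172°: circle(B,3.00) ∩ circle(D,10.00): a=1.3419, h=2.6832
θ=172°:   candidates: C₊=(-2.4848,3.1683) cross=29.448; C₋=(-2.7570,-2.1911) cross=-29.448
θ=172°:   branch - wants cross < 0 → take C=(-2.7570,-2.1911) (cross=-29.448)
θ=172°: ex = (C−B)/|BC| = (0.4014,-0.9159); ey = (0.9159,0.4014)
θ=172°: P = B + 2.88·ex + 0.93·ey = (-1.9534,-1.7079)
θ=203°: B = A + 4.00·(cos203°, sin203°) = (-3.6820, -1.5629)
θ=203°: |BD| = 10.7958
θ=203°: circle(B,3.00) ∩ circle(D,10.00): a=1.1833, h=2.7568
θ=203°:   candidates: C₊=(-2.9103,1.3361) cross=29.762; C₋=(-2.1121,-4.1194) cross=-29.762
θ=203°:   branch - wants cross < 0 → take C=(-2.1121,-4.1194) (cross=-29.762)
θ=203°: ex = (C−B)/|BC| = (0.5233,-0.8521); ey = (0.8521,0.5233)
θ=203°: P = B + 2.88·ex + 0.93·ey = (-1.3824,-3.5304)

θ=139°: -2.06 -0.25
θ=172°: -1.95 -1.71
θ=203°: -1.38 -3.53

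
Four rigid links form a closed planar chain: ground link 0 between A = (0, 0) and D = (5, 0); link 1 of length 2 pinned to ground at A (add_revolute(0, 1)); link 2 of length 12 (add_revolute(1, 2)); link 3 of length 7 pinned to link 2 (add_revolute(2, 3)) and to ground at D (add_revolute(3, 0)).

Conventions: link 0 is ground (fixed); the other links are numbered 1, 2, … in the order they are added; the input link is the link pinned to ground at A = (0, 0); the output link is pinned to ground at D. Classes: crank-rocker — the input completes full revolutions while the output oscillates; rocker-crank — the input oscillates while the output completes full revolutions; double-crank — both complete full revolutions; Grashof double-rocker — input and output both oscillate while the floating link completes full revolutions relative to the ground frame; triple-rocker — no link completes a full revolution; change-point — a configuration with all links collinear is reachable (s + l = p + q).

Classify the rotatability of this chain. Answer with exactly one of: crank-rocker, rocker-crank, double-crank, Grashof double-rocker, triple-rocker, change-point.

lengths: ground=5, input=2, coupler=12, output=7
sorted: s=2 (shortest), l=12 (longest), p+q=12
s + l = 14 vs p + q = 12
s + l > p + q → non-Grashof → no link fully rotates → triple-rocker

triple-rocker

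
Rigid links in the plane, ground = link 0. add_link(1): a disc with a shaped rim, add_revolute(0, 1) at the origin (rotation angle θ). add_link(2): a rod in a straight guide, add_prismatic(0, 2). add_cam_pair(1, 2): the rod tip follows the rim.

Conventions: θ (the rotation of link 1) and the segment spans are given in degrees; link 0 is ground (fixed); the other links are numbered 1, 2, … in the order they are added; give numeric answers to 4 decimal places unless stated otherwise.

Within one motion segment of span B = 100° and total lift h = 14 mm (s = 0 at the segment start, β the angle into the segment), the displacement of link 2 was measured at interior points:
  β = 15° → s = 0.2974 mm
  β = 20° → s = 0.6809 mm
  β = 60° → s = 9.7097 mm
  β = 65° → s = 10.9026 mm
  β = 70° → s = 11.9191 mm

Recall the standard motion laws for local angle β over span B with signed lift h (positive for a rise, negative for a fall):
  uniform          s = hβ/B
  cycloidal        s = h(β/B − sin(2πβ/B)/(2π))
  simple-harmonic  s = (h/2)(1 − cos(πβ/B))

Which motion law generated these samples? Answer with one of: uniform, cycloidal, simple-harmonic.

candidates at β/B = r: uniform s = h·r (linear in β); cycloidal s = h·(r − sin(2πr)/(2π)); simple-harmonic s = (h/2)(1 − cos(πr))
β=15°: printed 0.2974 | uniform 2.1000, cycloidal 0.2974, simple-harmonic 0.7630
β=20°: printed 0.6809 | uniform 2.8000, cycloidal 0.6809, simple-harmonic 1.3369
β=60°: printed 9.7097 | uniform 8.4000, cycloidal 9.7097, simple-harmonic 9.1631
β=65°: printed 10.9026 | uniform 9.1000, cycloidal 10.9026, simple-harmonic 10.1779
β=70°: printed 11.9191 | uniform 9.8000, cycloidal 11.9191, simple-harmonic 11.1145
only one law matches every sample → cycloidal

cycloidal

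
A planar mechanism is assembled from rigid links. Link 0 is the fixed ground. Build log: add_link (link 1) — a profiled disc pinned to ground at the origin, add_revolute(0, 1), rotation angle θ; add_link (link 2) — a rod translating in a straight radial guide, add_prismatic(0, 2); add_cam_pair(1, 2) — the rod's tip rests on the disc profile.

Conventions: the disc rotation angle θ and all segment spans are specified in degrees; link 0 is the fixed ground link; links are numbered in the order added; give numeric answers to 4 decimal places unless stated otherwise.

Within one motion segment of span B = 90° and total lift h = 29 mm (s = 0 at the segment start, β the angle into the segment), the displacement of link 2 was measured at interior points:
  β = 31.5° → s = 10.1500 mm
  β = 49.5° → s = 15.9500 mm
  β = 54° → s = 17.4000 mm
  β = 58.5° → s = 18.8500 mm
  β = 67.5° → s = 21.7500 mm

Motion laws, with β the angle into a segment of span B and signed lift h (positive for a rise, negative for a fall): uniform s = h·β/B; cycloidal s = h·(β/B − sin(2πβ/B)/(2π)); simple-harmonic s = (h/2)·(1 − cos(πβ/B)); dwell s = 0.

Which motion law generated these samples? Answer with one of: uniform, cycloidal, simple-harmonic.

candidates at β/B = r: uniform s = h·r (linear in β); cycloidal s = h·(r − sin(2πr)/(2π)); simple-harmonic s = (h/2)(1 − cos(πr))
β=31.5°: printed 10.1500 | uniform 10.1500, cycloidal 6.4160, simple-harmonic 7.9171
β=49.5°: printed 15.9500 | uniform 15.9500, cycloidal 17.3763, simple-harmonic 16.7683
β=54°: printed 17.4000 | uniform 17.4000, cycloidal 20.1129, simple-harmonic 18.9807
β=58.5°: printed 18.8500 | uniform 18.8500, cycloidal 22.5840, simple-harmonic 21.0829
β=67.5°: printed 21.7500 | uniform 21.7500, cycloidal 26.3655, simple-harmonic 24.7530
only one law matches every sample → uniform

uniform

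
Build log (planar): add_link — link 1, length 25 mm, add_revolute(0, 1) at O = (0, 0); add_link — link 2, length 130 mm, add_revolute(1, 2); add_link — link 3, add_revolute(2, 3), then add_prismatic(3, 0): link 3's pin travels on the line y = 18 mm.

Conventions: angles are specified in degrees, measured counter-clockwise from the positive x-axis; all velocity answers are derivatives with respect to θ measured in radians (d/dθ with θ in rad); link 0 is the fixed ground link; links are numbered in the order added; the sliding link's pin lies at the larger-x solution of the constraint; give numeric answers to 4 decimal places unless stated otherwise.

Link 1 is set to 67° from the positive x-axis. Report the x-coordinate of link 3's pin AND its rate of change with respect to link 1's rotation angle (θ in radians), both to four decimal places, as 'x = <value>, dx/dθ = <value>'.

geometry: r = 25 mm, L = 130 mm, e = 18 mm
crank pin P = (r cos θ, r sin θ) = (9.768278, 23.012621)
h = r sin θ − e = 23.012621 − 18 = 5.012621
x = r cos θ + √(L² − h²) = 9.768278 + 129.903324 = 139.671602
dx/dθ = −r sin θ − h·r cos θ/√(L² − h²) (θ in radians; h = 5.012621) = -23.389553

x = 139.6716, dx/dθ = -23.3896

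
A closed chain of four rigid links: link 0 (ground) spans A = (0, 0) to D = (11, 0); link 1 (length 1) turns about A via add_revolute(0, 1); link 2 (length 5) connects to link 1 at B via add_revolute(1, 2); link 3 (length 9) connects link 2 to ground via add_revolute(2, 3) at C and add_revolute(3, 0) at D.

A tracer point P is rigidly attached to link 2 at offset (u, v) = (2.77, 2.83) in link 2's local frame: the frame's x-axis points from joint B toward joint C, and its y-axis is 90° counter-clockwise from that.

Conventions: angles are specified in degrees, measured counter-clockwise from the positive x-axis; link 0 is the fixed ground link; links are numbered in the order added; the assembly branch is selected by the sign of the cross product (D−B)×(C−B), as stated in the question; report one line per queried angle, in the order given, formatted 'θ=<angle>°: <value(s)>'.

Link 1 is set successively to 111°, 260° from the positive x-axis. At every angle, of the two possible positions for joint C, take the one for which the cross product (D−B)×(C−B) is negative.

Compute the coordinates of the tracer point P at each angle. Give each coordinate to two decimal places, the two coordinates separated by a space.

A=(0,0), D=(11.00,0)
θ=111°: B = A + 1.00·(cos111°, sin111°) = (-0.3584, 0.9336)
θ=111°: |BD| = 11.3967
θ=111°: circle(B,5.00) ∩ circle(D,9.00): a=3.2415, h=3.8069
θ=111°:   candidates: C₊=(3.1841,4.4622) cross=43.386; C₋=(2.5604,-3.1261) cross=-43.386
θ=111°:   branch - wants cross < 0 → take C=(2.5604,-3.1261) (cross=-43.386)
θ=111°: ex = (C−B)/|BC| = (0.5837,-0.8119); ey = (0.8119,0.5837)
θ=111°: P = B + 2.77·ex + 2.83·ey = (3.5564,0.3365)
θ=260°: B = A + 1.00·(cos260°, sin260°) = (-0.1736, -0.9848)
θ=260°: |BD| = 11.2170
θ=260°: circle(B,5.00) ∩ circle(D,9.00): a=3.1123, h=3.9133
θ=260°:   candidates: C₊=(2.5830,3.1866) cross=43.895; C₋=(3.2702,-4.6097) cross=-43.895
θ=260°:   branch - wants cross < 0 → take C=(3.2702,-4.6097) (cross=-43.895)
θ=260°: ex = (C−B)/|BC| = (0.6888,-0.7250); ey = (0.7250,0.6888)
θ=260°: P = B + 2.77·ex + 2.83·ey = (3.7859,-1.0438)

θ=111°: 3.56 0.34
θ=260°: 3.79 -1.04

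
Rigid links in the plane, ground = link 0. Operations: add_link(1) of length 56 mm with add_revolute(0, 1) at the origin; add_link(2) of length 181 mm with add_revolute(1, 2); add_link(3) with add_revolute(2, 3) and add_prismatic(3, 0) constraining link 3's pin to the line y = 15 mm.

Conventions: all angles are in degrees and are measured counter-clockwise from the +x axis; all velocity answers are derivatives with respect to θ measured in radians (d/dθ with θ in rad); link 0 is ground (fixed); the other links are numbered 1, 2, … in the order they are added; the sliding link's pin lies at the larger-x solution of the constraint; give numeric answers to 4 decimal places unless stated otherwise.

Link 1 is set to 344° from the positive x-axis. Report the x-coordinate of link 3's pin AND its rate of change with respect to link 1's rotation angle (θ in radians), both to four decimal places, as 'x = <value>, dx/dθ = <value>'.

geometry: r = 56 mm, L = 181 mm, e = 15 mm
crank pin P = (r cos θ, r sin θ) = (53.830655, -15.435692)
h = r sin θ − e = -15.435692 − 15 = -30.435692
x = r cos θ + √(L² − h²) = 53.830655 + 178.422725 = 232.253380
dx/dθ = −r sin θ − h·r cos θ/√(L² − h²) (θ in radians; h = -30.435692) = 24.618229

x = 232.2534, dx/dθ = 24.6182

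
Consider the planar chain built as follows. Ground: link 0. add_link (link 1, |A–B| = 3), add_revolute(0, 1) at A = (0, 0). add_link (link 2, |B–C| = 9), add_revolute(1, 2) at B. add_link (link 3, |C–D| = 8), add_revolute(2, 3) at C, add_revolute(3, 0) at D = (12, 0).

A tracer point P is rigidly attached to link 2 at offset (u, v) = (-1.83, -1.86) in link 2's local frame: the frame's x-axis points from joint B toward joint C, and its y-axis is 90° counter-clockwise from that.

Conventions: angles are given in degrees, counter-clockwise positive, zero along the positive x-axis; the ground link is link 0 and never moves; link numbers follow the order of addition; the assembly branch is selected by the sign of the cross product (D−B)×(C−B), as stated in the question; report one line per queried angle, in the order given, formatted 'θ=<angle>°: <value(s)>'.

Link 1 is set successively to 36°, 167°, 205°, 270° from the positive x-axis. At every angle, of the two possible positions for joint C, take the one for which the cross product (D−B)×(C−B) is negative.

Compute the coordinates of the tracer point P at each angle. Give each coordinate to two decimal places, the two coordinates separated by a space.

A=(0,0), D=(12.00,0)
θ=36°: B = A + 3.00·(cos36°, sin36°) = (2.4271, 1.7634)
θ=36°: |BD| = 9.7340
θ=36°: circle(B,9.00) ∩ circle(D,8.00): a=5.7402, h=6.9318
θ=36°:   candidates: C₊=(9.3280,7.5406) cross=67.474; C₋=(6.8166,-6.0936) cross=-67.474
θ=36°:   branch - wants cross < 0 → take C=(6.8166,-6.0936) (cross=-67.474)
θ=36°: ex = (C−B)/|BC| = (0.4877,-0.8730); ey = (0.8730,0.4877)
θ=36°: P = B + -1.83·ex + -1.86·ey = (-0.0893,2.4538)
θ=167°: B = A + 3.00·(cos167°, sin167°) = (-2.9231, 0.6749)
θ=167°: |BD| = 14.9384
θ=167°: circle(B,9.00) ∩ circle(D,8.00): a=8.0382, h=4.0482
θ=167°:   candidates: C₊=(5.2897,4.3557) cross=60.473; C₋=(4.9240,-3.7323) cross=-60.473
θ=167°:   branch - wants cross < 0 → take C=(4.9240,-3.7323) (cross=-60.473)
θ=167°: ex = (C−B)/|BC| = (0.8719,-0.4897); ey = (0.4897,0.8719)
θ=167°: P = B + -1.83·ex + -1.86·ey = (-5.4295,-0.0508)
θ=205°: B = A + 3.00·(cos205°, sin205°) = (-2.7189, -1.2679)
θ=205°: |BD| = 14.7734
θ=205°: circle(B,9.00) ∩ circle(D,8.00): a=7.9621, h=4.1959
θ=205°:   candidates: C₊=(4.8537,3.5959) cross=61.988; C₋=(5.5739,-4.7650) cross=-61.988
θ=205°:   branch - wants cross < 0 → take C=(5.5739,-4.7650) (cross=-61.988)
θ=205°: ex = (C−B)/|BC| = (0.9214,-0.3886); ey = (0.3886,0.9214)
θ=205°: P = B + -1.83·ex + -1.86·ey = (-5.1279,-2.2706)
θ=270°: B = A + 3.00·(cos270°, sin270°) = (-0.0000, -3.0000)
θ=270°: |BD| = 12.3693
θ=270°: circle(B,9.00) ∩ circle(D,8.00): a=6.8718, h=5.8119
θ=270°:   candidates: C₊=(5.2571,4.3050) cross=71.889; C₋=(8.0763,-6.9717) cross=-71.889
θ=270°:   branch - wants cross < 0 → take C=(8.0763,-6.9717) (cross=-71.889)
θ=270°: ex = (C−B)/|BC| = (0.8974,-0.4413); ey = (0.4413,0.8974)
θ=270°: P = B + -1.83·ex + -1.86·ey = (-2.4630,-3.8615)

θ=36°: -0.09 2.45
θ=167°: -5.43 -0.05
θ=205°: -5.13 -2.27
θ=270°: -2.46 -3.86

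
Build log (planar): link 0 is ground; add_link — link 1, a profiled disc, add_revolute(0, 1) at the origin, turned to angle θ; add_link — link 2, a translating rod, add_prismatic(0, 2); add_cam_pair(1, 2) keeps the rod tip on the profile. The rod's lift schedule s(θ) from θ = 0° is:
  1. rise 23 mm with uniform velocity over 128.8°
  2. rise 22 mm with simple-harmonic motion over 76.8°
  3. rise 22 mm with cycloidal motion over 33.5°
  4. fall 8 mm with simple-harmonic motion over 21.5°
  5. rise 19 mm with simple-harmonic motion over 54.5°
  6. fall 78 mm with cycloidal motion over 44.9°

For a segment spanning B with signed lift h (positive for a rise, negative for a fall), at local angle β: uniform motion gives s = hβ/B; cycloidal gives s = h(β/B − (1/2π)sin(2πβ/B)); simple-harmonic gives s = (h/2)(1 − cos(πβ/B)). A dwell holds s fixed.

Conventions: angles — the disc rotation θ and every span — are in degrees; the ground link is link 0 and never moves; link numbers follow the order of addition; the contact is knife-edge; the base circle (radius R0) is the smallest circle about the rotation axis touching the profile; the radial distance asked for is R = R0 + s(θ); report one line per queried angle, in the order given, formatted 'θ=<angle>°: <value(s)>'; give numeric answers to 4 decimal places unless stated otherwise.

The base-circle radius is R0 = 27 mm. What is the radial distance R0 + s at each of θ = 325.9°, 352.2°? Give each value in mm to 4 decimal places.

seg 1 [0°–128.8°] uniform, h=23: full span → s += 23 → s = 23.0000
seg 2 [128.8°–205.6°] simple-harmonic, h=22: full span → s += 22 → s = 45.0000
seg 3 [205.6°–239.1°] cycloidal, h=22: full span → s += 22 → s = 67.0000
seg 4 [239.1°–260.6°] simple-harmonic, h=-8: full span → s += -8 → s = 59.0000
seg 5 [260.6°–315.1°] simple-harmonic, h=19: full span → s += 19 → s = 78.0000
seg 6 [315.1°–360°] cycloidal, h=-78: θ=325.9° here. β=10.8, B=44.9. -78·(0.2405 − sin(2π·0.2405)/(2π)) = -6.3696 → s = 71.6304
seg 6 [315.1°–360°] cycloidal, h=-78: θ=352.2° here. β=37.1, B=44.9. -78·(0.8263 − sin(2π·0.8263)/(2π)) = -75.4652 → s = 2.5348
θ=325.9°: R = R0 + s = 27 + 71.6304 = 98.6304
θ=352.2°: R = R0 + s = 27 + 2.5348 = 29.5348

θ=325.9°: 98.6304
θ=352.2°: 29.5348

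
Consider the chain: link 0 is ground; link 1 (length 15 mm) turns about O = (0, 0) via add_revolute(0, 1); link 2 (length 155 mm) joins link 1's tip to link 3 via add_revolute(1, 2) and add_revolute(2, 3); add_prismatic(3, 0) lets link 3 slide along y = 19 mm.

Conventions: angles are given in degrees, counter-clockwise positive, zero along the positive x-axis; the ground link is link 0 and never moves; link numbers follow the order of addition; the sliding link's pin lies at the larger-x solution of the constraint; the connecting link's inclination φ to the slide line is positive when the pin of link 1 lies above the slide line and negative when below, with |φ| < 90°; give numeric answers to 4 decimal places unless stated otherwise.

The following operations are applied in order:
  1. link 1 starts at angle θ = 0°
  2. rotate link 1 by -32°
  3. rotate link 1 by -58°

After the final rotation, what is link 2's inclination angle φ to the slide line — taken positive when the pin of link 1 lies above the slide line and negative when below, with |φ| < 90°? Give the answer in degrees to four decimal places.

geometry: r = 15 mm, L = 155 mm, e = 19 mm; θ starts at 0°
rotate link 1 by -32°: θ ← 0° -32° = -32°
rotate link 1 by -58°: θ ← -32° -58° = -90°
h = r sin θ − e = -15.000000 − 19 = -34.000000
sin φ = h / L = -34.000000 / 155 = -0.21935484
φ = arcsin(-0.21935484) = -12.671142°

-12.6711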